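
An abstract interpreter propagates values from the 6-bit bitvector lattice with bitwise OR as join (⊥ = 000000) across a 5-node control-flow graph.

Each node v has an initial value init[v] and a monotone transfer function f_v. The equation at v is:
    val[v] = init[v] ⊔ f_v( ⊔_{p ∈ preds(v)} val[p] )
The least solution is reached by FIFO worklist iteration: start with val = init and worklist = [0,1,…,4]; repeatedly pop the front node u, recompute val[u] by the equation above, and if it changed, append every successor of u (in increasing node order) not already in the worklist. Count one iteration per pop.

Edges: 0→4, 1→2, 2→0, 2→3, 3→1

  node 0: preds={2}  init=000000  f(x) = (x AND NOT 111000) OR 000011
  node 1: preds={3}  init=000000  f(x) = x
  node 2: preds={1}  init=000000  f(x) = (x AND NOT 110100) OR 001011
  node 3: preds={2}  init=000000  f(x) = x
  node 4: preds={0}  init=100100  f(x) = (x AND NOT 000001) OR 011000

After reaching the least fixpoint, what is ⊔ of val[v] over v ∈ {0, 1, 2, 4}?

Trace (8 dequeues):
  [1] u=0 | in 000000 | out 000011 | prev 000000 | push {}
  [2] u=1 | in 000000 | out 000000 | ==
  [3] u=2 | in 000000 | out 001011 | prev 000000 | push {0}
  [4] u=3 | in 001011 | out 001011 | prev 000000 | push {1}
  [5] u=4 | in 000011 | out 111110 | prev 100100 | push {}
  [6] u=0 | in 001011 | out 000011 | ==
  [7] u=1 | in 001011 | out 001011 | prev 000000 | push {2}
  [8] u=2 | in 001011 | out 001011 | ==

Converged values:
  [0] 000011
  [1] 001011
  [2] 001011
  [3] 001011
  [4] 111110

111111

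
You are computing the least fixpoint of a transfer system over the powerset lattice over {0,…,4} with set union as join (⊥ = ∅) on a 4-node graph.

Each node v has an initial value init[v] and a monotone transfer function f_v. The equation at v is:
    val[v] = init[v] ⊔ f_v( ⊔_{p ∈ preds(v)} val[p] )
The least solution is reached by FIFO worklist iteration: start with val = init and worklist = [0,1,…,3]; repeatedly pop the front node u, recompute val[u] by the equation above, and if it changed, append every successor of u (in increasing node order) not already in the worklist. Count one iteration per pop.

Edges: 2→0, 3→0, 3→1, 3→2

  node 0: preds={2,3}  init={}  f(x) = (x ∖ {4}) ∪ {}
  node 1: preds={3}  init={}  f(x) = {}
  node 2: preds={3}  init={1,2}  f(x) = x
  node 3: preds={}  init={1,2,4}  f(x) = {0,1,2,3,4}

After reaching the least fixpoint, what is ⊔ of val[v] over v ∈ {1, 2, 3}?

{0,1,2,3,4}

Trace (8 dequeues):
  [1] u=0 | in {1,2,4} | out {1,2} | prev {} | push {}
  [2] u=1 | in {1,2,4} | out {} | ==
  [3] u=2 | in {1,2,4} | out {1,2,4} | prev {1,2} | push {0}
  [4] u=3 | in {} | out {0,1,2,3,4} | prev {1,2,4} | push {1,2}
  [5] u=0 | in {0,1,2,3,4} | out {0,1,2,3} | prev {1,2} | push {}
  [6] u=1 | in {0,1,2,3,4} | out {} | ==
  [7] u=2 | in {0,1,2,3,4} | out {0,1,2,3,4} | prev {1,2,4} | push {0}
  [8] u=0 | in {0,1,2,3,4} | out {0,1,2,3} | ==

Converged values:
  [0] {0,1,2,3}
  [1] {}
  [2] {0,1,2,3,4}
  [3] {0,1,2,3,4}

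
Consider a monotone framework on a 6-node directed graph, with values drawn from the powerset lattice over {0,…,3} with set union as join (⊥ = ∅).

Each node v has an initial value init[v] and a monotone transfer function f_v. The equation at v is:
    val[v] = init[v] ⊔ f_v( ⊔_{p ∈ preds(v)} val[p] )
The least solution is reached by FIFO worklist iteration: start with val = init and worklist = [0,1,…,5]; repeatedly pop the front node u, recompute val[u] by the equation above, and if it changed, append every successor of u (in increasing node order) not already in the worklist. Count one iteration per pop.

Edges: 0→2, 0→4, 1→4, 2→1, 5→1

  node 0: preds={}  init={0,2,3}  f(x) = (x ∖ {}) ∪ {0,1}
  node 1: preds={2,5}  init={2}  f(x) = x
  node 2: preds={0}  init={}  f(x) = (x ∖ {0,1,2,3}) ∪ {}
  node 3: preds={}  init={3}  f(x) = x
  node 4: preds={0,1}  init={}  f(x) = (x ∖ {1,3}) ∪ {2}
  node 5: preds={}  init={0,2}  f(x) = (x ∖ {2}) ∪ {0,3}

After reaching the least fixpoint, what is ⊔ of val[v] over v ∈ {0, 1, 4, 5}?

Worklist (8 pops):
  #1 pop 0: in={} → {0,1,2,3} (was {0,2,3}); enqueue []
  #2 pop 1: in={0,2} → {0,2} (was {2}); enqueue []
  #3 pop 2: in={0,1,2,3} → {} (no change)
  #4 pop 3: in={} → {3} (no change)
  #5 pop 4: in={0,1,2,3} → {0,2} (was {}); enqueue []
  #6 pop 5: in={} → {0,2,3} (was {0,2}); enqueue [1]
  #7 pop 1: in={0,2,3} → {0,2,3} (was {0,2}); enqueue [4]
  #8 pop 4: in={0,1,2,3} → {0,2} (no change)

Fixpoint:
  val[0] = {0,1,2,3}
  val[1] = {0,2,3}
  val[2] = {}
  val[3] = {3}
  val[4] = {0,2}
  val[5] = {0,2,3}

{0,1,2,3}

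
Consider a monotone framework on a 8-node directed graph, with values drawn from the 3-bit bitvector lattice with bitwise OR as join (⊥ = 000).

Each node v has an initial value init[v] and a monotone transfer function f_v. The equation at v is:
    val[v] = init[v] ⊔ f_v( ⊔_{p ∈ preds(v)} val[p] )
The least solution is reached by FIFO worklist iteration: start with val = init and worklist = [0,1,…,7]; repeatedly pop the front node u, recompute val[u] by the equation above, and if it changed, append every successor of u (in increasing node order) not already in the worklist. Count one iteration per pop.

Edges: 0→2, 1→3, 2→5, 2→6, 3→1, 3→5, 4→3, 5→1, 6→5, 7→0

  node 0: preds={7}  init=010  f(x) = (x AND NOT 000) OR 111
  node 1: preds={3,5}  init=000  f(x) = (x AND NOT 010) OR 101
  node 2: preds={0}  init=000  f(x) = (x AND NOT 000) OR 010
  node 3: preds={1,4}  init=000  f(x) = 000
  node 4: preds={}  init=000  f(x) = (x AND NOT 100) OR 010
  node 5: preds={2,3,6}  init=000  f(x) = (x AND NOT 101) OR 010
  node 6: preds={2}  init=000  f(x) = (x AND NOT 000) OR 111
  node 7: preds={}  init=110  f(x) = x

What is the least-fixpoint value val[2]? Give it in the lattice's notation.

Iteration log — 11 steps:
  step 1. node 0  ⊔preds=110  new=111  old=010  +wl: 
  step 2. node 1  ⊔preds=000  new=101  old=000  +wl: 
  step 3. node 2  ⊔preds=111  new=111  old=000  +wl: 
  step 4. node 3  ⊔preds=101  new=000  stable
  step 5. node 4  ⊔preds=000  new=010  old=000  +wl: 3
  step 6. node 5  ⊔preds=111  new=010  old=000  +wl: 1
  step 7. node 6  ⊔preds=111  new=111  old=000  +wl: 5
  step 8. node 7  ⊔preds=000  new=110  stable
  step 9. node 3  ⊔preds=111  new=000  stable
  step 10. node 1  ⊔preds=010  new=101  stable
  step 11. node 5  ⊔preds=111  new=010  stable

Least fixpoint reached:
  node 0: 111
  node 1: 101
  node 2: 111
  node 3: 000
  node 4: 010
  node 5: 010
  node 6: 111
  node 7: 110

111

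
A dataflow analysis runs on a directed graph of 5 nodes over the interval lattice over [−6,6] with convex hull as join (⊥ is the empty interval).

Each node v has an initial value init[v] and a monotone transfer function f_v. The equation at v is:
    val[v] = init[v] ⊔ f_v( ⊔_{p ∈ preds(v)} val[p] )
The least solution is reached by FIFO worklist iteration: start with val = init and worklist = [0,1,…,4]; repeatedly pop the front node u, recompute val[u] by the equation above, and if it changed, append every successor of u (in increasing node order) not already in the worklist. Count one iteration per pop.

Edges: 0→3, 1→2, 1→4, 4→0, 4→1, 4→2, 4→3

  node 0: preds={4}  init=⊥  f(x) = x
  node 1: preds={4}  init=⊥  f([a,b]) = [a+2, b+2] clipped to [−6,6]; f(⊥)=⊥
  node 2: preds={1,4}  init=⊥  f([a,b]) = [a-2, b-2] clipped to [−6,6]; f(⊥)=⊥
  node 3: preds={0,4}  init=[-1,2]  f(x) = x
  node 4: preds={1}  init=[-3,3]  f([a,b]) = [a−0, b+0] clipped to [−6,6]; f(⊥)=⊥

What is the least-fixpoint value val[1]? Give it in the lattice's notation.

Worklist (14 pops):
  #1 pop 0: in=[-3,3] → [-3,3] (was ⊥); enqueue []
  #2 pop 1: in=[-3,3] → [-1,5] (was ⊥); enqueue []
  #3 pop 2: in=[-3,5] → [-5,3] (was ⊥); enqueue []
  #4 pop 3: in=[-3,3] → [-3,3] (was [-1,2]); enqueue []
  #5 pop 4: in=[-1,5] → [-3,5] (was [-3,3]); enqueue [0,1,2,3]
  #6 pop 0: in=[-3,5] → [-3,5] (was [-3,3]); enqueue []
  #7 pop 1: in=[-3,5] → [-1,6] (was [-1,5]); enqueue [4]
  #8 pop 2: in=[-3,6] → [-5,4] (was [-5,3]); enqueue []
  #9 pop 3: in=[-3,5] → [-3,5] (was [-3,3]); enqueue []
  #10 pop 4: in=[-1,6] → [-3,6] (was [-3,5]); enqueue [0,1,2,3]
  #11 pop 0: in=[-3,6] → [-3,6] (was [-3,5]); enqueue []
  #12 pop 1: in=[-3,6] → [-1,6] (no change)
  #13 pop 2: in=[-3,6] → [-5,4] (no change)
  #14 pop 3: in=[-3,6] → [-3,6] (was [-3,5]); enqueue []

Fixpoint:
  val[0] = [-3,6]
  val[1] = [-1,6]
  val[2] = [-5,4]
  val[3] = [-3,6]
  val[4] = [-3,6]

[-1,6]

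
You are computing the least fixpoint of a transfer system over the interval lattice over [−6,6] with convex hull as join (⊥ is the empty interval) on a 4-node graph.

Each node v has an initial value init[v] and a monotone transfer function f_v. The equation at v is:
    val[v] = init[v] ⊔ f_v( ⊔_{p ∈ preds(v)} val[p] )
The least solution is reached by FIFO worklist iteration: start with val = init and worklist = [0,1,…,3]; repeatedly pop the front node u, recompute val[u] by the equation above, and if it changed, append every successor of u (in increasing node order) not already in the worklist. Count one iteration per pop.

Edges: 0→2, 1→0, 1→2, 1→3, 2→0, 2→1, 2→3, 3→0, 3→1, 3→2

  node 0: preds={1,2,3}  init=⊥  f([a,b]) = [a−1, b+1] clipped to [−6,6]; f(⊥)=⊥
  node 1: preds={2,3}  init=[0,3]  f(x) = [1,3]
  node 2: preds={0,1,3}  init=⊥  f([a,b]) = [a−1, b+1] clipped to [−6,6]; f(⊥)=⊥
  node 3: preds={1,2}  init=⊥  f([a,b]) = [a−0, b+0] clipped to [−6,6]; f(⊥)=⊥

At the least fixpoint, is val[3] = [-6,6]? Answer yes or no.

Worklist (17 pops):
  #1 pop 0: in=[0,3] → [-1,4] (was ⊥); enqueue []
  #2 pop 1: in=⊥ → [0,3] (no change)
  #3 pop 2: in=[-1,4] → [-2,5] (was ⊥); enqueue [0,1]
  #4 pop 3: in=[-2,5] → [-2,5] (was ⊥); enqueue [2]
  #5 pop 0: in=[-2,5] → [-3,6] (was [-1,4]); enqueue []
  #6 pop 1: in=[-2,5] → [0,3] (no change)
  #7 pop 2: in=[-3,6] → [-4,6] (was [-2,5]); enqueue [0,1,3]
  #8 pop 0: in=[-4,6] → [-5,6] (was [-3,6]); enqueue [2]
  #9 pop 1: in=[-4,6] → [0,3] (no change)
  #10 pop 3: in=[-4,6] → [-4,6] (was [-2,5]); enqueue [0,1]
  #11 pop 2: in=[-5,6] → [-6,6] (was [-4,6]); enqueue [3]
  #12 pop 0: in=[-6,6] → [-6,6] (was [-5,6]); enqueue [2]
  #13 pop 1: in=[-6,6] → [0,3] (no change)
  #14 pop 3: in=[-6,6] → [-6,6] (was [-4,6]); enqueue [0,1]
  #15 pop 2: in=[-6,6] → [-6,6] (no change)
  #16 pop 0: in=[-6,6] → [-6,6] (no change)
  #17 pop 1: in=[-6,6] → [0,3] (no change)

Fixpoint:
  val[0] = [-6,6]
  val[1] = [0,3]
  val[2] = [-6,6]
  val[3] = [-6,6]

yes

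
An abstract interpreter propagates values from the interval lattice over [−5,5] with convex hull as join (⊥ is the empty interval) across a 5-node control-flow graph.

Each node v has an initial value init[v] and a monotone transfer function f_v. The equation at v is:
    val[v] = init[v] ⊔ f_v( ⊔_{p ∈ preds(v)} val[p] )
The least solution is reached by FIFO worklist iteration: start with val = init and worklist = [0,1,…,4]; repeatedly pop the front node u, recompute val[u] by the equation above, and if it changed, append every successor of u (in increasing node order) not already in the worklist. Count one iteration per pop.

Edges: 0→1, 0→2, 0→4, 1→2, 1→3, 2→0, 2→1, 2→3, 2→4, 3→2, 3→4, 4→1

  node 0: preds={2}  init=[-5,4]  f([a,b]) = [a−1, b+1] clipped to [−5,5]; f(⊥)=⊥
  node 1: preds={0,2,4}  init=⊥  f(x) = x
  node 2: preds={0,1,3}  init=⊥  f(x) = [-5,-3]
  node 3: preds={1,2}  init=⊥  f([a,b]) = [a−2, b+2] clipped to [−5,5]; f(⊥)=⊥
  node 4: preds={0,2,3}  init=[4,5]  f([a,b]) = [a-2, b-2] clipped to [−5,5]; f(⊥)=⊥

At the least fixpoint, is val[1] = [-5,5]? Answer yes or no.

Trace (8 dequeues):
  [1] u=0 | in ⊥ | out [-5,4] | ==
  [2] u=1 | in [-5,5] | out [-5,5] | prev ⊥ | push {}
  [3] u=2 | in [-5,5] | out [-5,-3] | prev ⊥ | push {0,1}
  [4] u=3 | in [-5,5] | out [-5,5] | prev ⊥ | push {2}
  [5] u=4 | in [-5,5] | out [-5,5] | prev [4,5] | push {}
  [6] u=0 | in [-5,-3] | out [-5,4] | ==
  [7] u=1 | in [-5,5] | out [-5,5] | ==
  [8] u=2 | in [-5,5] | out [-5,-3] | ==

Converged values:
  [0] [-5,4]
  [1] [-5,5]
  [2] [-5,-3]
  [3] [-5,5]
  [4] [-5,5]

yes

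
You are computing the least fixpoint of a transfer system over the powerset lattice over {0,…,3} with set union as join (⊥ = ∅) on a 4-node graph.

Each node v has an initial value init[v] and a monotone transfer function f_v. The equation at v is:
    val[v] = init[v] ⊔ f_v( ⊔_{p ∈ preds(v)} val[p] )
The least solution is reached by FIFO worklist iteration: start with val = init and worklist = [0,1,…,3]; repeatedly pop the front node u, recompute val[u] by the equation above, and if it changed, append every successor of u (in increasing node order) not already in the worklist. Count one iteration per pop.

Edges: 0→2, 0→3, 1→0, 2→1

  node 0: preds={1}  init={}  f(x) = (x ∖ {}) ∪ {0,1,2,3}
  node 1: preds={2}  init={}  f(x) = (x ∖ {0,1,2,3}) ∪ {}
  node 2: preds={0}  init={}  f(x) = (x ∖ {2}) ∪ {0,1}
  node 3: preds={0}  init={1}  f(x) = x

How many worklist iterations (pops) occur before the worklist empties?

5

Trace (5 dequeues):
  [1] u=0 | in {} | out {0,1,2,3} | prev {} | push {}
  [2] u=1 | in {} | out {} | ==
  [3] u=2 | in {0,1,2,3} | out {0,1,3} | prev {} | push {1}
  [4] u=3 | in {0,1,2,3} | out {0,1,2,3} | prev {1} | push {}
  [5] u=1 | in {0,1,3} | out {} | ==

Converged values:
  [0] {0,1,2,3}
  [1] {}
  [2] {0,1,3}
  [3] {0,1,2,3}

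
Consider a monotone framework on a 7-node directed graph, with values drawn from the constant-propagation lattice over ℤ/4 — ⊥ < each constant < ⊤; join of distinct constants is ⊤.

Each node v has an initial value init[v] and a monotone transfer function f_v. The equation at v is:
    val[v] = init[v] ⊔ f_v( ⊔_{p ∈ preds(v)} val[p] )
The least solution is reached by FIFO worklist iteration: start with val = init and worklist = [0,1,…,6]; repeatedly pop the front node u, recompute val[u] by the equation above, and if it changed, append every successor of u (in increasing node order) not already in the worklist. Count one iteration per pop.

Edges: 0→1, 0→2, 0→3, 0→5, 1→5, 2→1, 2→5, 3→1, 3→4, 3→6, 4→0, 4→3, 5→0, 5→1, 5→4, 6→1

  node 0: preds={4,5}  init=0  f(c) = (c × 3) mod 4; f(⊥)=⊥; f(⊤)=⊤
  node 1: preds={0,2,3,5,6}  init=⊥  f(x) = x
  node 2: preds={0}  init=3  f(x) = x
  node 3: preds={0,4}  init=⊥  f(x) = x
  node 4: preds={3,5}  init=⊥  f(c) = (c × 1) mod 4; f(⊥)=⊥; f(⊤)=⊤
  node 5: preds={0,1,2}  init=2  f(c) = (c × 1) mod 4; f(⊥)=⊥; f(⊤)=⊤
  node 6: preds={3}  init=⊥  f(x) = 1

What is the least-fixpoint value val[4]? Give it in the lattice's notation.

⊤

Trace (11 dequeues):
  [1] u=0 | in 2 | out ⊤ | prev 0 | push {}
  [2] u=1 | in ⊤ | out ⊤ | prev ⊥ | push {}
  [3] u=2 | in ⊤ | out ⊤ | prev 3 | push {1}
  [4] u=3 | in ⊤ | out ⊤ | prev ⊥ | push {}
  [5] u=4 | in ⊤ | out ⊤ | prev ⊥ | push {0,3}
  [6] u=5 | in ⊤ | out ⊤ | prev 2 | push {4}
  [7] u=6 | in ⊤ | out 1 | prev ⊥ | push {}
  [8] u=1 | in ⊤ | out ⊤ | ==
  [9] u=0 | in ⊤ | out ⊤ | ==
  [10] u=3 | in ⊤ | out ⊤ | ==
  [11] u=4 | in ⊤ | out ⊤ | ==

Converged values:
  [0] ⊤
  [1] ⊤
  [2] ⊤
  [3] ⊤
  [4] ⊤
  [5] ⊤
  [6] 1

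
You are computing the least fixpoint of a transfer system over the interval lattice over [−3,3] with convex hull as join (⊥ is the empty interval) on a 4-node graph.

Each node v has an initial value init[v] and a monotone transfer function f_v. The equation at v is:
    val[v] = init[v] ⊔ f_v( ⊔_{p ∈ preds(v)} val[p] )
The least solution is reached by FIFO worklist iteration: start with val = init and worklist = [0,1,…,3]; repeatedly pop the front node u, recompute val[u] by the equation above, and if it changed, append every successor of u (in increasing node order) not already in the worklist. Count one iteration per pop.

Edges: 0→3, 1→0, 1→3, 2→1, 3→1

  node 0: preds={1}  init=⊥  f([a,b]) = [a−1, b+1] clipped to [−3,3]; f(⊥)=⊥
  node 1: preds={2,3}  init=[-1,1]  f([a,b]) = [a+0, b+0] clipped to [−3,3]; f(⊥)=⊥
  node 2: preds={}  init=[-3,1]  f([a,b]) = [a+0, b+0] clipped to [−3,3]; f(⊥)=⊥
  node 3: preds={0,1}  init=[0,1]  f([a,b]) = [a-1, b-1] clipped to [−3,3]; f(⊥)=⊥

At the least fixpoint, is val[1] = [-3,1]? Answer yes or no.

Worklist (7 pops):
  #1 pop 0: in=[-1,1] → [-2,2] (was ⊥); enqueue []
  #2 pop 1: in=[-3,1] → [-3,1] (was [-1,1]); enqueue [0]
  #3 pop 2: in=⊥ → [-3,1] (no change)
  #4 pop 3: in=[-3,2] → [-3,1] (was [0,1]); enqueue [1]
  #5 pop 0: in=[-3,1] → [-3,2] (was [-2,2]); enqueue [3]
  #6 pop 1: in=[-3,1] → [-3,1] (no change)
  #7 pop 3: in=[-3,2] → [-3,1] (no change)

Fixpoint:
  val[0] = [-3,2]
  val[1] = [-3,1]
  val[2] = [-3,1]
  val[3] = [-3,1]

yes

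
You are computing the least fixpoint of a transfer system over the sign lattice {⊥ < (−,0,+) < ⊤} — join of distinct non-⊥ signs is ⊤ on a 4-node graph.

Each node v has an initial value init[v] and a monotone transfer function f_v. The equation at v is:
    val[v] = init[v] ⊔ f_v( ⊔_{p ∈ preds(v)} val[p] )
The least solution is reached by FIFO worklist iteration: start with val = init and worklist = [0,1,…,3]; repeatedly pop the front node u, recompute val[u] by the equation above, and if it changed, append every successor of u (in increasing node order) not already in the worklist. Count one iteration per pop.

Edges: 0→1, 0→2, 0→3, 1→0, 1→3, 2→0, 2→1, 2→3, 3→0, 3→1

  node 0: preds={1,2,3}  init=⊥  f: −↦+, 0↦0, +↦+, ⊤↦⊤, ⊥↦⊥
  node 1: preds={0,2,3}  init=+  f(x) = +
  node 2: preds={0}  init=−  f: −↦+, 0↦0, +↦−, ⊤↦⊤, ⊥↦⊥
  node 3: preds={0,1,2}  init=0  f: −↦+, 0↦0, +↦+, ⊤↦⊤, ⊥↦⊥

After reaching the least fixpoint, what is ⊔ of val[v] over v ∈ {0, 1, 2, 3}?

Trace (6 dequeues):
  [1] u=0 | in ⊤ | out ⊤ | prev ⊥ | push {}
  [2] u=1 | in ⊤ | out + | ==
  [3] u=2 | in ⊤ | out ⊤ | prev − | push {0,1}
  [4] u=3 | in ⊤ | out ⊤ | prev 0 | push {}
  [5] u=0 | in ⊤ | out ⊤ | ==
  [6] u=1 | in ⊤ | out + | ==

Converged values:
  [0] ⊤
  [1] +
  [2] ⊤
  [3] ⊤

⊤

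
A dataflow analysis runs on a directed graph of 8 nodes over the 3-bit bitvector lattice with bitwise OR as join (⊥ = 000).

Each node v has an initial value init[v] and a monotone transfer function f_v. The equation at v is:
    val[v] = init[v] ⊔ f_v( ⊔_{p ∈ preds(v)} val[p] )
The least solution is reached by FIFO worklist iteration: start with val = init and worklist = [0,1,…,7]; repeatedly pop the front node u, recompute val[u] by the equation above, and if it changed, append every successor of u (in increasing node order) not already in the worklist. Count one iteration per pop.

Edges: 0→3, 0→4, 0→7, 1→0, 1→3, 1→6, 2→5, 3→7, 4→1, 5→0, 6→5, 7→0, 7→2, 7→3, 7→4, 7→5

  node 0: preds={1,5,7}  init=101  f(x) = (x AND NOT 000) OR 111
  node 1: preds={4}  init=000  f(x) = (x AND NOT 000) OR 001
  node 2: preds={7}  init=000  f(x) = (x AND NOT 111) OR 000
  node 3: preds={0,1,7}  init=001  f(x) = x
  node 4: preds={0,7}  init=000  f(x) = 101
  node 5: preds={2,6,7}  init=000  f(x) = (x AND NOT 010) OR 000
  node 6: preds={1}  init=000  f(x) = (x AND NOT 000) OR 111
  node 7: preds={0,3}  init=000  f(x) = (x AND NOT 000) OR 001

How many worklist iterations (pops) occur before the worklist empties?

Iteration log — 16 steps:
  step 1. node 0  ⊔preds=000  new=111  old=101  +wl: 
  step 2. node 1  ⊔preds=000  new=001  old=000  +wl: 0
  step 3. node 2  ⊔preds=000  new=000  stable
  step 4. node 3  ⊔preds=111  new=111  old=001  +wl: 
  step 5. node 4  ⊔preds=111  new=101  old=000  +wl: 1
  step 6. node 5  ⊔preds=000  new=000  stable
  step 7. node 6  ⊔preds=001  new=111  old=000  +wl: 5
  step 8. node 7  ⊔preds=111  new=111  old=000  +wl: 2,3,4
  step 9. node 0  ⊔preds=111  new=111  stable
  step 10. node 1  ⊔preds=101  new=101  old=001  +wl: 0,6
  step 11. node 5  ⊔preds=111  new=101  old=000  +wl: 
  step 12. node 2  ⊔preds=111  new=000  stable
  step 13. node 3  ⊔preds=111  new=111  stable
  step 14. node 4  ⊔preds=111  new=101  stable
  step 15. node 0  ⊔preds=111  new=111  stable
  step 16. node 6  ⊔preds=101  new=111  stable

Least fixpoint reached:
  node 0: 111
  node 1: 101
  node 2: 000
  node 3: 111
  node 4: 101
  node 5: 101
  node 6: 111
  node 7: 111

16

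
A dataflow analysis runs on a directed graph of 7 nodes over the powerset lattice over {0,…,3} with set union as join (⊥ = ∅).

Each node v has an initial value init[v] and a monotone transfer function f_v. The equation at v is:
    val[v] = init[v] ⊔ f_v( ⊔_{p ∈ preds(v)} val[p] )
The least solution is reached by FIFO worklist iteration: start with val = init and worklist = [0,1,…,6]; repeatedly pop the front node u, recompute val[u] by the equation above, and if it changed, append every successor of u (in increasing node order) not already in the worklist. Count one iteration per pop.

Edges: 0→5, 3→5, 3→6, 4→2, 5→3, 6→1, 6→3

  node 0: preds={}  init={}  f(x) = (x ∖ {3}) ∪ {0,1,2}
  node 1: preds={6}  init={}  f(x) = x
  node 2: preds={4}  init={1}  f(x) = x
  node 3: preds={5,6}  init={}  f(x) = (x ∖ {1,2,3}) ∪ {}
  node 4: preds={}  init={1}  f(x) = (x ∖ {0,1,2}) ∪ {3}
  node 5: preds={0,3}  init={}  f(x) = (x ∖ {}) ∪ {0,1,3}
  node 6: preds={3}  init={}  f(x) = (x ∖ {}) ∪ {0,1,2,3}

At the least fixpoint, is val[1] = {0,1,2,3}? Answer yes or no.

Iteration log — 12 steps:
  step 1. node 0  ⊔preds={}  new={0,1,2}  old={}  +wl: 
  step 2. node 1  ⊔preds={}  new={}  stable
  step 3. node 2  ⊔preds={1}  new={1}  stable
  step 4. node 3  ⊔preds={}  new={}  stable
  step 5. node 4  ⊔preds={}  new={1,3}  old={1}  +wl: 2
  step 6. node 5  ⊔preds={0,1,2}  new={0,1,2,3}  old={}  +wl: 3
  step 7. node 6  ⊔preds={}  new={0,1,2,3}  old={}  +wl: 1
  step 8. node 2  ⊔preds={1,3}  new={1,3}  old={1}  +wl: 
  step 9. node 3  ⊔preds={0,1,2,3}  new={0}  old={}  +wl: 5,6
  step 10. node 1  ⊔preds={0,1,2,3}  new={0,1,2,3}  old={}  +wl: 
  step 11. node 5  ⊔preds={0,1,2}  new={0,1,2,3}  stable
  step 12. node 6  ⊔preds={0}  new={0,1,2,3}  stable

Least fixpoint reached:
  node 0: {0,1,2}
  node 1: {0,1,2,3}
  node 2: {1,3}
  node 3: {0}
  node 4: {1,3}
  node 5: {0,1,2,3}
  node 6: {0,1,2,3}

yes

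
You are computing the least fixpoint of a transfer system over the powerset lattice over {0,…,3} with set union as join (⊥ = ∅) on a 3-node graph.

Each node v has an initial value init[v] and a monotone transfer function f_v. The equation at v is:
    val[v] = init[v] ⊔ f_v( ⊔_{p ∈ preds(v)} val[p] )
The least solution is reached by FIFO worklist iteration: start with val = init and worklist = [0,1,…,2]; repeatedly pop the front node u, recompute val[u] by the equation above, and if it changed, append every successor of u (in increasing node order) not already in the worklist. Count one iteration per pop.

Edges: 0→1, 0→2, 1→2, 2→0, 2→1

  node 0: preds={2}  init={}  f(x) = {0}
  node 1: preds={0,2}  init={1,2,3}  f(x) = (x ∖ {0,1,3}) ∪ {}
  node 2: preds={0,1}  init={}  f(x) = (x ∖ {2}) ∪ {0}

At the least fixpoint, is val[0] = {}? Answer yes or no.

no

Worklist (5 pops):
  #1 pop 0: in={} → {0} (was {}); enqueue []
  #2 pop 1: in={0} → {1,2,3} (no change)
  #3 pop 2: in={0,1,2,3} → {0,1,3} (was {}); enqueue [0,1]
  #4 pop 0: in={0,1,3} → {0} (no change)
  #5 pop 1: in={0,1,3} → {1,2,3} (no change)

Fixpoint:
  val[0] = {0}
  val[1] = {1,2,3}
  val[2] = {0,1,3}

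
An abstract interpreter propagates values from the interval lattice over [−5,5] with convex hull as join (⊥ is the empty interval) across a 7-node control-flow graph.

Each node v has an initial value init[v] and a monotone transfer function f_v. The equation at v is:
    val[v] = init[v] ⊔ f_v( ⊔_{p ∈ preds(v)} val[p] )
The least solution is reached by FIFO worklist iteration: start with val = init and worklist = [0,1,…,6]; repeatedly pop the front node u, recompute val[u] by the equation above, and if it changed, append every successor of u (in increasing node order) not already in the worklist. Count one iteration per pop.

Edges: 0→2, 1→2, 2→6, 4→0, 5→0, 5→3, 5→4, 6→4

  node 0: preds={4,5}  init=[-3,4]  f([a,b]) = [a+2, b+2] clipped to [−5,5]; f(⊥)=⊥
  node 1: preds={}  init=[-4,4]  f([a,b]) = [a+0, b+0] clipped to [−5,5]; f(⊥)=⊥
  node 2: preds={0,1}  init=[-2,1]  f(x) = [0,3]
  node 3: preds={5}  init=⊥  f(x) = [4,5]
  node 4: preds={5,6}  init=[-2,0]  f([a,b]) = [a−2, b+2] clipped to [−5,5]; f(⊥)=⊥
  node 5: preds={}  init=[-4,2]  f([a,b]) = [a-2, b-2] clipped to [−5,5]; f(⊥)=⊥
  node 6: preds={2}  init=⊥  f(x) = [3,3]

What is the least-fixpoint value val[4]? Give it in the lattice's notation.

[-5,5]

Iteration log — 11 steps:
  step 1. node 0  ⊔preds=[-4,2]  new=[-3,4]  stable
  step 2. node 1  ⊔preds=⊥  new=[-4,4]  stable
  step 3. node 2  ⊔preds=[-4,4]  new=[-2,3]  old=[-2,1]  +wl: 
  step 4. node 3  ⊔preds=[-4,2]  new=[4,5]  old=⊥  +wl: 
  step 5. node 4  ⊔preds=[-4,2]  new=[-5,4]  old=[-2,0]  +wl: 0
  step 6. node 5  ⊔preds=⊥  new=[-4,2]  stable
  step 7. node 6  ⊔preds=[-2,3]  new=[3,3]  old=⊥  +wl: 4
  step 8. node 0  ⊔preds=[-5,4]  new=[-3,5]  old=[-3,4]  +wl: 2
  step 9. node 4  ⊔preds=[-4,3]  new=[-5,5]  old=[-5,4]  +wl: 0
  step 10. node 2  ⊔preds=[-4,5]  new=[-2,3]  stable
  step 11. node 0  ⊔preds=[-5,5]  new=[-3,5]  stable

Least fixpoint reached:
  node 0: [-3,5]
  node 1: [-4,4]
  node 2: [-2,3]
  node 3: [4,5]
  node 4: [-5,5]
  node 5: [-4,2]
  node 6: [3,3]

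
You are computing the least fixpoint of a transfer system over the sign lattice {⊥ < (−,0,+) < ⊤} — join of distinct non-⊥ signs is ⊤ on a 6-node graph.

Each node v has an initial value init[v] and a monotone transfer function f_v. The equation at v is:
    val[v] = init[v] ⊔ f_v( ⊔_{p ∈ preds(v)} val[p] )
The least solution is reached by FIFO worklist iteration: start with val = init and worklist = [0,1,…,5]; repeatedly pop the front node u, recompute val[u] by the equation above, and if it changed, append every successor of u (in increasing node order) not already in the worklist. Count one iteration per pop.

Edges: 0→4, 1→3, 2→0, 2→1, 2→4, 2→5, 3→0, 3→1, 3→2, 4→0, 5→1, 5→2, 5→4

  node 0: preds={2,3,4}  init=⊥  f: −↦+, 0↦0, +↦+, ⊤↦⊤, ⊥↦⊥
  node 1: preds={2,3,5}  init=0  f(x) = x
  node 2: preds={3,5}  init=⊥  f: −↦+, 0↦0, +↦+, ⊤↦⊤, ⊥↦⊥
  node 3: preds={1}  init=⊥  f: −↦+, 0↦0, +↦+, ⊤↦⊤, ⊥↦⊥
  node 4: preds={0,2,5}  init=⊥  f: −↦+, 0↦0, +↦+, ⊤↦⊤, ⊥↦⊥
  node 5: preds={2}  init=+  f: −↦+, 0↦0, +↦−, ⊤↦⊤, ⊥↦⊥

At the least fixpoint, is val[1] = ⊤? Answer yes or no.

yes

Iteration log — 13 steps:
  step 1. node 0  ⊔preds=⊥  new=⊥  stable
  step 2. node 1  ⊔preds=+  new=⊤  old=0  +wl: 
  step 3. node 2  ⊔preds=+  new=+  old=⊥  +wl: 0,1
  step 4. node 3  ⊔preds=⊤  new=⊤  old=⊥  +wl: 2
  step 5. node 4  ⊔preds=+  new=+  old=⊥  +wl: 
  step 6. node 5  ⊔preds=+  new=⊤  old=+  +wl: 4
  step 7. node 0  ⊔preds=⊤  new=⊤  old=⊥  +wl: 
  step 8. node 1  ⊔preds=⊤  new=⊤  stable
  step 9. node 2  ⊔preds=⊤  new=⊤  old=+  +wl: 0,1,5
  step 10. node 4  ⊔preds=⊤  new=⊤  old=+  +wl: 
  step 11. node 0  ⊔preds=⊤  new=⊤  stable
  step 12. node 1  ⊔preds=⊤  new=⊤  stable
  step 13. node 5  ⊔preds=⊤  new=⊤  stable

Least fixpoint reached:
  node 0: ⊤
  node 1: ⊤
  node 2: ⊤
  node 3: ⊤
  node 4: ⊤
  node 5: ⊤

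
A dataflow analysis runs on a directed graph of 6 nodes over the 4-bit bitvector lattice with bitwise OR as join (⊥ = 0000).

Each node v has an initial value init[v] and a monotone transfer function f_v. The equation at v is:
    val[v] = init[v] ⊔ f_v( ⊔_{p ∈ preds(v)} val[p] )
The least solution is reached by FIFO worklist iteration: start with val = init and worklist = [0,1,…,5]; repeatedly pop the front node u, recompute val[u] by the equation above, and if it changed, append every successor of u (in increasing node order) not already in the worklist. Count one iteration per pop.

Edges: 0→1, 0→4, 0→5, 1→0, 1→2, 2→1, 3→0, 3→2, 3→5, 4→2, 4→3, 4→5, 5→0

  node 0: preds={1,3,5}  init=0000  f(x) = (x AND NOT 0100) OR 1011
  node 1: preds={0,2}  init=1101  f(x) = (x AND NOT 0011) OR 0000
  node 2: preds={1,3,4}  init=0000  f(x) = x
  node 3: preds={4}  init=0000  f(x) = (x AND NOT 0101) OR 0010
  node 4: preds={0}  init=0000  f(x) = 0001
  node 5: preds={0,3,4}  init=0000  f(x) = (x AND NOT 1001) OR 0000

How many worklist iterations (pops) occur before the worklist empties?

Trace (11 dequeues):
  [1] u=0 | in 1101 | out 1011 | prev 0000 | push {}
  [2] u=1 | in 1011 | out 1101 | ==
  [3] u=2 | in 1101 | out 1101 | prev 0000 | push {1}
  [4] u=3 | in 0000 | out 0010 | prev 0000 | push {0,2}
  [5] u=4 | in 1011 | out 0001 | prev 0000 | push {3}
  [6] u=5 | in 1011 | out 0010 | prev 0000 | push {}
  [7] u=1 | in 1111 | out 1101 | ==
  [8] u=0 | in 1111 | out 1011 | ==
  [9] u=2 | in 1111 | out 1111 | prev 1101 | push {1}
  [10] u=3 | in 0001 | out 0010 | ==
  [11] u=1 | in 1111 | out 1101 | ==

Converged values:
  [0] 1011
  [1] 1101
  [2] 1111
  [3] 0010
  [4] 0001
  [5] 0010

11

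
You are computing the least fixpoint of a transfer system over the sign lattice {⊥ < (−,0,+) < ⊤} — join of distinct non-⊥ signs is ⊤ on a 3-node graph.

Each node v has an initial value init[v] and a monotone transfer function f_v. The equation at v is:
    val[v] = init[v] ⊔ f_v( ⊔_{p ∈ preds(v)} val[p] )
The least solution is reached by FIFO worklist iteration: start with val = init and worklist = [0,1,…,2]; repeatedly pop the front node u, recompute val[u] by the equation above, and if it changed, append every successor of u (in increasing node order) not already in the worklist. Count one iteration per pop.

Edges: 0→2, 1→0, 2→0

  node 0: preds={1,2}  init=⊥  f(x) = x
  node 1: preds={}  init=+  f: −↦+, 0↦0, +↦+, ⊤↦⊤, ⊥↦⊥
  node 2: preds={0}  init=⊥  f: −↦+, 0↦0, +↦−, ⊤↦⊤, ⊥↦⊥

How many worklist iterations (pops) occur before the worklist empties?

6

Worklist (6 pops):
  #1 pop 0: in=+ → + (was ⊥); enqueue []
  #2 pop 1: in=⊥ → + (no change)
  #3 pop 2: in=+ → − (was ⊥); enqueue [0]
  #4 pop 0: in=⊤ → ⊤ (was +); enqueue [2]
  #5 pop 2: in=⊤ → ⊤ (was −); enqueue [0]
  #6 pop 0: in=⊤ → ⊤ (no change)

Fixpoint:
  val[0] = ⊤
  val[1] = +
  val[2] = ⊤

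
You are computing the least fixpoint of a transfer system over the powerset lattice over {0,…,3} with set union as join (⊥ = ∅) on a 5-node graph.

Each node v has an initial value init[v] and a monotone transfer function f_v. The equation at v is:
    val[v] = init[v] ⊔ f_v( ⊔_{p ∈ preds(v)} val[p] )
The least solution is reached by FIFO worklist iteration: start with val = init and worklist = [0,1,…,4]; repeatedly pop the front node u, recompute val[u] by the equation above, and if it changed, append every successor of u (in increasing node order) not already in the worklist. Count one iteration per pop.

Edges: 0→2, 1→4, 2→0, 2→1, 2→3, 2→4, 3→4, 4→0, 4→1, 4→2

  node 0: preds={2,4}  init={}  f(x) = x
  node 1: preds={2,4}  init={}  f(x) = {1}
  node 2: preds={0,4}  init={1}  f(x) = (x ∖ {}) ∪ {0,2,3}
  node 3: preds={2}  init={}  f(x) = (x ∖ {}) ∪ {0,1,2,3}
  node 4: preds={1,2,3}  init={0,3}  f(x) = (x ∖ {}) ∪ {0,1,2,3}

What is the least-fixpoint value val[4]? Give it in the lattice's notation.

{0,1,2,3}

Iteration log — 8 steps:
  step 1. node 0  ⊔preds={0,1,3}  new={0,1,3}  old={}  +wl: 
  step 2. node 1  ⊔preds={0,1,3}  new={1}  old={}  +wl: 
  step 3. node 2  ⊔preds={0,1,3}  new={0,1,2,3}  old={1}  +wl: 0,1
  step 4. node 3  ⊔preds={0,1,2,3}  new={0,1,2,3}  old={}  +wl: 
  step 5. node 4  ⊔preds={0,1,2,3}  new={0,1,2,3}  old={0,3}  +wl: 2
  step 6. node 0  ⊔preds={0,1,2,3}  new={0,1,2,3}  old={0,1,3}  +wl: 
  step 7. node 1  ⊔preds={0,1,2,3}  new={1}  stable
  step 8. node 2  ⊔preds={0,1,2,3}  new={0,1,2,3}  stable

Least fixpoint reached:
  node 0: {0,1,2,3}
  node 1: {1}
  node 2: {0,1,2,3}
  node 3: {0,1,2,3}
  node 4: {0,1,2,3}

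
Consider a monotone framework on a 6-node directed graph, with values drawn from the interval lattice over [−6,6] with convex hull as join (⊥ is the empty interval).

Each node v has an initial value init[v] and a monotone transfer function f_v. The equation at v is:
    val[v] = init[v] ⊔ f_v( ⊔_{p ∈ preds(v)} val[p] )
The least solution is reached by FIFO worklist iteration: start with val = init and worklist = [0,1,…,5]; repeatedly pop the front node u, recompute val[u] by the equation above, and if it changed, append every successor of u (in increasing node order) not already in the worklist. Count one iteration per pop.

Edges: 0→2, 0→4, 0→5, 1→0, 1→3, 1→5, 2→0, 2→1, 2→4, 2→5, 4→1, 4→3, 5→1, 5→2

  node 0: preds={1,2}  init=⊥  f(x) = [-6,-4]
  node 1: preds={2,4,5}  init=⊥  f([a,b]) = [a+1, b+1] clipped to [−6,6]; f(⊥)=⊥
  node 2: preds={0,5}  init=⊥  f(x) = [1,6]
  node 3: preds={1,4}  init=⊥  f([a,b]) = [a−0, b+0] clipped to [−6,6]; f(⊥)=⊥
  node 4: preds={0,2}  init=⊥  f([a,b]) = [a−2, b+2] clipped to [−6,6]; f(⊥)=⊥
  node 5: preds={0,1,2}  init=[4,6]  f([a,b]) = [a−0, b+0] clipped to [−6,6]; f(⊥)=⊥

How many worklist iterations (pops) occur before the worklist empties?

12

Worklist (12 pops):
  #1 pop 0: in=⊥ → [-6,-4] (was ⊥); enqueue []
  #2 pop 1: in=[4,6] → [5,6] (was ⊥); enqueue [0]
  #3 pop 2: in=[-6,6] → [1,6] (was ⊥); enqueue [1]
  #4 pop 3: in=[5,6] → [5,6] (was ⊥); enqueue []
  #5 pop 4: in=[-6,6] → [-6,6] (was ⊥); enqueue [3]
  #6 pop 5: in=[-6,6] → [-6,6] (was [4,6]); enqueue [2]
  #7 pop 0: in=[1,6] → [-6,-4] (no change)
  #8 pop 1: in=[-6,6] → [-5,6] (was [5,6]); enqueue [0,5]
  #9 pop 3: in=[-6,6] → [-6,6] (was [5,6]); enqueue []
  #10 pop 2: in=[-6,6] → [1,6] (no change)
  #11 pop 0: in=[-5,6] → [-6,-4] (no change)
  #12 pop 5: in=[-6,6] → [-6,6] (no change)

Fixpoint:
  val[0] = [-6,-4]
  val[1] = [-5,6]
  val[2] = [1,6]
  val[3] = [-6,6]
  val[4] = [-6,6]
  val[5] = [-6,6]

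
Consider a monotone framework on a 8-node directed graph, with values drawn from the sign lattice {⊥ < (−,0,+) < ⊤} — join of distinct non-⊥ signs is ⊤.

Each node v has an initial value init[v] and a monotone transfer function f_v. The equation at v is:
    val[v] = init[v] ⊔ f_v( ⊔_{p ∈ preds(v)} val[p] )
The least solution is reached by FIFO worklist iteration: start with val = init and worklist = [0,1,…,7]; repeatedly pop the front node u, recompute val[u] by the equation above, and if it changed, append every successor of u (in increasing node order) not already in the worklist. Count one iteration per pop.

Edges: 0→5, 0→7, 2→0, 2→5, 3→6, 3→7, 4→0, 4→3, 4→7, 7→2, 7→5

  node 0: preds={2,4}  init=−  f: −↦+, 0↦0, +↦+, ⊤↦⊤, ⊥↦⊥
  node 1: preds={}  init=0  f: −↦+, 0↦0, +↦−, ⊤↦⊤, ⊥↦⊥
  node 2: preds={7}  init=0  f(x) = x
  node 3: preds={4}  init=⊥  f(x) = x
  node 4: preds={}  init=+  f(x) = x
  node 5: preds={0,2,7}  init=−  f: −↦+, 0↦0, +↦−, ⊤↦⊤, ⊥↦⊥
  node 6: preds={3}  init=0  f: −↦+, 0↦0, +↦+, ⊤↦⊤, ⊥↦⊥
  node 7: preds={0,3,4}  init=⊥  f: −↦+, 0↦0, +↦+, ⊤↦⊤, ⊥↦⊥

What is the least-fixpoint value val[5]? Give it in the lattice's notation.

Trace (11 dequeues):
  [1] u=0 | in ⊤ | out ⊤ | prev − | push {}
  [2] u=1 | in ⊥ | out 0 | ==
  [3] u=2 | in ⊥ | out 0 | ==
  [4] u=3 | in + | out + | prev ⊥ | push {}
  [5] u=4 | in ⊥ | out + | ==
  [6] u=5 | in ⊤ | out ⊤ | prev − | push {}
  [7] u=6 | in + | out ⊤ | prev 0 | push {}
  [8] u=7 | in ⊤ | out ⊤ | prev ⊥ | push {2,5}
  [9] u=2 | in ⊤ | out ⊤ | prev 0 | push {0}
  [10] u=5 | in ⊤ | out ⊤ | ==
  [11] u=0 | in ⊤ | out ⊤ | ==

Converged values:
  [0] ⊤
  [1] 0
  [2] ⊤
  [3] +
  [4] +
  [5] ⊤
  [6] ⊤
  [7] ⊤

⊤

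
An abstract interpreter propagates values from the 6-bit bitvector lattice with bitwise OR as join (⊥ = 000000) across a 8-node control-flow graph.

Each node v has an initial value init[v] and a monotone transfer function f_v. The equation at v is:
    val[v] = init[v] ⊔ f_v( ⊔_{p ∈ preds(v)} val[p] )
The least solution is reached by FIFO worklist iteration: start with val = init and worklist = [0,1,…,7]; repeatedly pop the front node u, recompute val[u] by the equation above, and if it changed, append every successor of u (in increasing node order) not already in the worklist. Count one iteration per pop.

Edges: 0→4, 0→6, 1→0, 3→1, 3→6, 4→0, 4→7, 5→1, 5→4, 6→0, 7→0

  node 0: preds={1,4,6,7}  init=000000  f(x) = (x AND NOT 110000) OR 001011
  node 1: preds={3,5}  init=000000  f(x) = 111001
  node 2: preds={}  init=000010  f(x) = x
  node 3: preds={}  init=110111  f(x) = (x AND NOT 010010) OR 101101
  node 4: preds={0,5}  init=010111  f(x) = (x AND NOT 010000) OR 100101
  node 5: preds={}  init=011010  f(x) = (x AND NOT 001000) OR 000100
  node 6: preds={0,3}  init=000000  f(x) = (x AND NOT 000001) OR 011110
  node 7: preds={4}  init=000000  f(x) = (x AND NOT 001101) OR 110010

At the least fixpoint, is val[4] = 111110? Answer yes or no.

Worklist (11 pops):
  #1 pop 0: in=010111 → 001111 (was 000000); enqueue []
  #2 pop 1: in=111111 → 111001 (was 000000); enqueue [0]
  #3 pop 2: in=000000 → 000010 (no change)
  #4 pop 3: in=000000 → 111111 (was 110111); enqueue [1]
  #5 pop 4: in=011111 → 111111 (was 010111); enqueue []
  #6 pop 5: in=000000 → 011110 (was 011010); enqueue [4]
  #7 pop 6: in=111111 → 111110 (was 000000); enqueue []
  #8 pop 7: in=111111 → 110010 (was 000000); enqueue []
  #9 pop 0: in=111111 → 001111 (no change)
  #10 pop 1: in=111111 → 111001 (no change)
  #11 pop 4: in=011111 → 111111 (no change)

Fixpoint:
  val[0] = 001111
  val[1] = 111001
  val[2] = 000010
  val[3] = 111111
  val[4] = 111111
  val[5] = 011110
  val[6] = 111110
  val[7] = 110010

no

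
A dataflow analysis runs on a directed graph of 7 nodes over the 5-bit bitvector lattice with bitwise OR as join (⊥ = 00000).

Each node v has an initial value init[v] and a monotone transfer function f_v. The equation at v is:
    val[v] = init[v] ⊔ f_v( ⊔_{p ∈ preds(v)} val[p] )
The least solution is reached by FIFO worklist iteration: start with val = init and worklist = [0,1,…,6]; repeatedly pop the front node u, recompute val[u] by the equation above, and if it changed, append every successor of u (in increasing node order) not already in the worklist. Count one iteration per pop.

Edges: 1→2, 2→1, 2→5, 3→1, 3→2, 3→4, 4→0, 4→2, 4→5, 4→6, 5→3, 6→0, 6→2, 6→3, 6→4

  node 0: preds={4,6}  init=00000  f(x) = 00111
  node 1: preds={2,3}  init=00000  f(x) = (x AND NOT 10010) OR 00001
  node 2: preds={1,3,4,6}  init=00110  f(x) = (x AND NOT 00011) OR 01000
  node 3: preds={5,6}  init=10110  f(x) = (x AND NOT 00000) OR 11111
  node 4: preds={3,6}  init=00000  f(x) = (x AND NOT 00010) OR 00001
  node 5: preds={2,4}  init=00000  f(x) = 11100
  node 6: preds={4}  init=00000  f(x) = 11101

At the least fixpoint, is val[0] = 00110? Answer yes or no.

no

Iteration log — 12 steps:
  step 1. node 0  ⊔preds=00000  new=00111  old=00000  +wl: 
  step 2. node 1  ⊔preds=10110  new=00101  old=00000  +wl: 
  step 3. node 2  ⊔preds=10111  new=11110  old=00110  +wl: 1
  step 4. node 3  ⊔preds=00000  new=11111  old=10110  +wl: 2
  step 5. node 4  ⊔preds=11111  new=11101  old=00000  +wl: 0
  step 6. node 5  ⊔preds=11111  new=11100  old=00000  +wl: 3
  step 7. node 6  ⊔preds=11101  new=11101  old=00000  +wl: 4
  step 8. node 1  ⊔preds=11111  new=01101  old=00101  +wl: 
  step 9. node 2  ⊔preds=11111  new=11110  stable
  step 10. node 0  ⊔preds=11101  new=00111  stable
  step 11. node 3  ⊔preds=11101  new=11111  stable
  step 12. node 4  ⊔preds=11111  new=11101  stable

Least fixpoint reached:
  node 0: 00111
  node 1: 01101
  node 2: 11110
  node 3: 11111
  node 4: 11101
  node 5: 11100
  node 6: 11101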